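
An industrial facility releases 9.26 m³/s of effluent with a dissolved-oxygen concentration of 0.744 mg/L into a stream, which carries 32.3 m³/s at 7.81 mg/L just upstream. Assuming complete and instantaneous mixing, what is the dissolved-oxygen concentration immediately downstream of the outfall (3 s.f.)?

Flow-weighted mixing: C = (Q_r C_r + Q_w C_w)/(Q_r + Q_w)
= (32.3×7.81 + 9.26×0.744)/(32.3 + 9.26) = 259.2/41.56 = 6.236 mg/L.

6.24 mg/L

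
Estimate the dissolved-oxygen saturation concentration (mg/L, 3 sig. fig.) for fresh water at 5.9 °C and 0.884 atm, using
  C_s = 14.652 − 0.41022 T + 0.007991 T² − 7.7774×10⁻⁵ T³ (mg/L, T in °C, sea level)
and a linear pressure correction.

C_s ≈ 11.0 mg/L

At sea level: C_s = 14.652 − 0.41022×5.9 + 0.007991×5.9² − 7.7774×10⁻⁵×5.9³ = 12.49 mg/L.
Pressure correction: C_s' = 12.49 × 0.884 = 11.04 mg/L.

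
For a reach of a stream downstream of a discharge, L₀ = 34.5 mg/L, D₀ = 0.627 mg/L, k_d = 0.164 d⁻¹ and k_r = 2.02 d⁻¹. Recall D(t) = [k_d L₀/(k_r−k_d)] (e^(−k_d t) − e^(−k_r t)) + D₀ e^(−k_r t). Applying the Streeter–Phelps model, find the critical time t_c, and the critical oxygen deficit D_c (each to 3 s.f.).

t_c ≈ 1.23 d; D_c ≈ 2.29 mg/L

With k_r/k_d = 12.32 and 1 − D₀(k_r−k_d)/(k_d L₀) = 0.7943,
t_c = ln(12.32 × 0.7943) / (2.02 − 0.164) = ln(9.784) / 1.856 = 2.281/1.856 = 1.229 d.
L(t_c) = L₀ e^(−k_d t_c) = 34.5 × 0.8175 = 28.20 mg/L, and at the critical point k_r D_c = k_d L, so D_c = (0.164/2.02) × 28.20 = 2.290 mg/L.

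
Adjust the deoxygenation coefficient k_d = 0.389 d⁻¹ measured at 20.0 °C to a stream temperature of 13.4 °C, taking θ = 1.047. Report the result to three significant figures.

k_d ≈ 0.287 d⁻¹

k_d(T₂) = k_d(T₁) · θ^(T₂−T₁) = 0.389 × 1.047^(13.4−20.0)
= 0.389 × 1.047^-6.60 = 0.389 × 0.7385 = 0.2873 d⁻¹.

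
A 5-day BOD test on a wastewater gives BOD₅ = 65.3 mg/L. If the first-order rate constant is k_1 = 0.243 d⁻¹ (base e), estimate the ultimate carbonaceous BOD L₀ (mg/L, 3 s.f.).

BOD₅ = L₀(1 − e^(−5k_1)) ⇒ L₀ = BOD₅ / (1 − e^(−5×0.243))
= 65.3 / (1 − 0.2967) = 65.3 / 0.7033 = 92.85 mg/L.

L₀ ≈ 92.8 mg/L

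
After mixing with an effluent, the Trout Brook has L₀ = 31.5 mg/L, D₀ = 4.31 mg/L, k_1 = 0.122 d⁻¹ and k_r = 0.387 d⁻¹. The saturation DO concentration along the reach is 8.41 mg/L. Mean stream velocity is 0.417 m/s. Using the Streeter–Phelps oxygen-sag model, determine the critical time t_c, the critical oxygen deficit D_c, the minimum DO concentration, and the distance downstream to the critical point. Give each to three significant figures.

With k_r/k_1 = 3.172 and 1 − D₀(k_r−k_1)/(k_1 L₀) = 0.7028,
t_c = ln(3.172 × 0.7028) / (0.387 − 0.122) = ln(2.229) / 0.2650 = 0.8017/0.2650 = 3.025 d.
L(t_c) = L₀ e^(−k_1 t_c) = 31.5 × 0.6914 = 21.78 mg/L, and at the critical point k_r D_c = k_1 L, so D_c = (0.122/0.387) × 21.78 = 6.865 mg/L.
Minimum DO = C_s − D_c = 8.41 − 6.865 = 1.545 mg/L.
x_c = v t_c = 0.417 m/s × 3.025 d × 86400 s/d = 109000 m ≈ 109 km.

t_c ≈ 3.03 d; D_c ≈ 6.87 mg/L; min DO ≈ 1.54 mg/L; x_c ≈ 109 km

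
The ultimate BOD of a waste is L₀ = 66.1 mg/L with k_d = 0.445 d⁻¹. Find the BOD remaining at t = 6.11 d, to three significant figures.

L_t = L₀ e^(−k_d t) = 66.1 × e^(−0.445×6.11) = 66.1 × 0.06594 = 4.359 mg/L.

L ≈ 4.36 mg/L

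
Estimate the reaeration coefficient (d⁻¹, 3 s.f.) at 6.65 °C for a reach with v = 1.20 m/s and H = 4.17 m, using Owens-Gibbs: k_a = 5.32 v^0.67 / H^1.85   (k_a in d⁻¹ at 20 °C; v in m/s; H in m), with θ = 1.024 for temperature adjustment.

k_a ≈ 0.312 d⁻¹

k_a(20) = 5.32 × 1.20^0.67 / 4.17^1.85 = 5.32 × 1.130 / 14.04 = 0.4283 d⁻¹.
k_a(6.65) = 0.4283 × 1.024^(6.65−20) = 0.4283 × 0.7286 = 0.3120 d⁻¹.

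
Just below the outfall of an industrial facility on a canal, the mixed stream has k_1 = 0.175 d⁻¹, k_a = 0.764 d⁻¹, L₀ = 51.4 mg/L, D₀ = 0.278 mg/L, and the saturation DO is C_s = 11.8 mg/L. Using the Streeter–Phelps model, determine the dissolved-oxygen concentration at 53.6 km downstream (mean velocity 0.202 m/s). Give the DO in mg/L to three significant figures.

Travel time t = x/v = 53.6 km / (0.202 m/s) = 53600 m / 0.202 m/s = 265300 s = 3.071 d.
k_1 L₀/(k_a−k_1) = 0.175×51.4/(0.764−0.175) = 8.995/0.5890 = 15.27 mg/L.
e^(−k_1 t) = e^(−0.175×3.071) = 0.5842; e^(−k_a t) = e^(−0.764×3.071) = 0.09572.
D = 15.27 × (0.5842 − 0.09572) + 0.278 × 0.09572 = 7.460 + 0.02661 = 7.487 mg/L.
DO = C_s − D = 11.8 − 7.487 = 4.313 mg/L.

DO ≈ 4.31 mg/L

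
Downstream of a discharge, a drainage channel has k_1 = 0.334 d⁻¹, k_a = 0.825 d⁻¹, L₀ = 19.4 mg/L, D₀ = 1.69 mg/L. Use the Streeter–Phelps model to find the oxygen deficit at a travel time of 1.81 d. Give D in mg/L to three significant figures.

k_1 L₀/(k_a−k_1) = 0.334×19.4/(0.825−0.334) = 6.480/0.4910 = 13.20 mg/L.
e^(−k_1 t) = e^(−0.334×1.810) = 0.5463; e^(−k_a t) = e^(−0.825×1.810) = 0.2246.
D = 13.20 × (0.5463 − 0.2246) + 1.69 × 0.2246 = 4.245 + 0.3796 = 4.625 mg/L.

D ≈ 4.62 mg/L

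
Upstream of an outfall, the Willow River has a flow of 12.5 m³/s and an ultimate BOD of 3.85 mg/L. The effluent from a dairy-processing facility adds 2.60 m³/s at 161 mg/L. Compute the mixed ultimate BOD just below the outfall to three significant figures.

30.9 mg/L

Flow-weighted mixing: C = (Q_r C_r + Q_w C_w)/(Q_r + Q_w)
= (12.5×3.85 + 2.60×161)/(12.5 + 2.60) = 466.7/15.10 = 30.91 mg/L.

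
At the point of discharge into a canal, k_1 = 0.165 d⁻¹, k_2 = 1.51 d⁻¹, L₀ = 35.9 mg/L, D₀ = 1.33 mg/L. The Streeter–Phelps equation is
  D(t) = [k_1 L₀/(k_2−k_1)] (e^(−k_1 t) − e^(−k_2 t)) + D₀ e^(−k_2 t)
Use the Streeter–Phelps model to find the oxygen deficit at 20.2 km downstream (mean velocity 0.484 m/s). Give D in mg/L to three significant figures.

Travel time t = x/v = 20.2 km / (0.484 m/s) = 20200 m / 0.484 m/s = 41740 s = 0.4831 d.
k_1 L₀/(k_2−k_1) = 0.165×35.9/(1.51−0.165) = 5.923/1.345 = 4.404 mg/L.
e^(−k_1 t) = e^(−0.165×0.4831) = 0.9234; e^(−k_2 t) = e^(−1.51×0.4831) = 0.4822.
D = 4.404 × (0.9234 − 0.4822) + 1.33 × 0.4822 = 1.943 + 0.6413 = 2.584 mg/L.

D ≈ 2.58 mg/L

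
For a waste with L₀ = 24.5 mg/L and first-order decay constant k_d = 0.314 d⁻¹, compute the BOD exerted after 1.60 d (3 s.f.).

y ≈ 9.68 mg/L

y_t = L₀(1 − e^(−k_d t)) = 24.5 × (1 − e^(−0.314×1.60))
= 24.5 × (1 − 0.6051) = 24.5 × 0.3949 = 9.676 mg/L.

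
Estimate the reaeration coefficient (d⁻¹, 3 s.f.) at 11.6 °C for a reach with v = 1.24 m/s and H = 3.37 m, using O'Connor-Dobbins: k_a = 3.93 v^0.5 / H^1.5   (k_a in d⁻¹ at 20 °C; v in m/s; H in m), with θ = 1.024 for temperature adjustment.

k_a ≈ 0.580 d⁻¹

k_a(20) = 3.93 × 1.24^0.5 / 3.37^1.5 = 3.93 × 1.114 / 6.186 = 0.7074 d⁻¹.
k_a(11.6) = 0.7074 × 1.024^(11.6−20) = 0.7074 × 0.8194 = 0.5796 d⁻¹.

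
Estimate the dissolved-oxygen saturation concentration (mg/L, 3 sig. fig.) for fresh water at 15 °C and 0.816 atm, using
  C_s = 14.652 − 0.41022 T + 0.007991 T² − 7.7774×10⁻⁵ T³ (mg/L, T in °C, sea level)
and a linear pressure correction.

C_s ≈ 8.19 mg/L

At sea level: C_s = 14.652 − 0.41022×15 + 0.007991×15² − 7.7774×10⁻⁵×15³ = 10.03 mg/L.
Pressure correction: C_s' = 10.03 × 0.816 = 8.188 mg/L.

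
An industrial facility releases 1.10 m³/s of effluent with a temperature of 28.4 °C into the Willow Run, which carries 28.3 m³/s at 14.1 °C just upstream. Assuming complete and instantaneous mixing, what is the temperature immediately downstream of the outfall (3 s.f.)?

14.6 °C

Flow-weighted mixing: C = (Q_r C_r + Q_w C_w)/(Q_r + Q_w)
= (28.3×14.1 + 1.10×28.4)/(28.3 + 1.10) = 430.3/29.40 = 14.64 °C.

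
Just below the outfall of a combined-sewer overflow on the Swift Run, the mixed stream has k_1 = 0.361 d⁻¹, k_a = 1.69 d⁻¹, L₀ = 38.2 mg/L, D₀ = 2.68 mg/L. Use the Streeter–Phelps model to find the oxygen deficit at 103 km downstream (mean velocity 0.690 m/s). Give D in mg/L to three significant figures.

D ≈ 5.15 mg/L

Travel time t = x/v = 103 km / (0.690 m/s) = 103000 m / 0.690 m/s = 149300 s = 1.728 d.
k_1 L₀/(k_a−k_1) = 0.361×38.2/(1.69−0.361) = 13.79/1.329 = 10.38 mg/L.
e^(−k_1 t) = e^(−0.361×1.728) = 0.5360; e^(−k_a t) = e^(−1.69×1.728) = 0.05394.
D = 10.38 × (0.5360 − 0.05394) + 2.68 × 0.05394 = 5.002 + 0.1446 = 5.146 mg/L.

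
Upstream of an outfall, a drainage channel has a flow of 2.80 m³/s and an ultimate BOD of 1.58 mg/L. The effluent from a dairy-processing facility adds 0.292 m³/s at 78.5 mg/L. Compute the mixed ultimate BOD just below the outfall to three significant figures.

Flow-weighted mixing: C = (Q_r C_r + Q_w C_w)/(Q_r + Q_w)
= (2.80×1.58 + 0.292×78.5)/(2.80 + 0.292) = 27.35/3.092 = 8.844 mg/L.

8.84 mg/L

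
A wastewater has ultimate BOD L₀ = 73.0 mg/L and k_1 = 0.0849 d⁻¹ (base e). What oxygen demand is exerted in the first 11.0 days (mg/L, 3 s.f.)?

y ≈ 44.3 mg/L

y_t = L₀(1 − e^(−k_1 t)) = 73.0 × (1 − e^(−0.0849×11.0))
= 73.0 × (1 − 0.3930) = 73.0 × 0.6070 = 44.31 mg/L.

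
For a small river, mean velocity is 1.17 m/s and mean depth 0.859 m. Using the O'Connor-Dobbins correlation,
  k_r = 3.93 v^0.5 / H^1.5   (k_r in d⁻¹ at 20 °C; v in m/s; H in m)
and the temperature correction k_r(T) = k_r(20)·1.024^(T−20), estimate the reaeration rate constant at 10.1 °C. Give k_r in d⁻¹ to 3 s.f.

k_r(20) = 3.93 × 1.17^0.5 / 0.859^1.5 = 3.93 × 1.082 / 0.7961 = 5.339 d⁻¹.
k_r(10.1) = 5.339 × 1.024^(10.1−20) = 5.339 × 0.7907 = 4.222 d⁻¹.

k_r ≈ 4.22 d⁻¹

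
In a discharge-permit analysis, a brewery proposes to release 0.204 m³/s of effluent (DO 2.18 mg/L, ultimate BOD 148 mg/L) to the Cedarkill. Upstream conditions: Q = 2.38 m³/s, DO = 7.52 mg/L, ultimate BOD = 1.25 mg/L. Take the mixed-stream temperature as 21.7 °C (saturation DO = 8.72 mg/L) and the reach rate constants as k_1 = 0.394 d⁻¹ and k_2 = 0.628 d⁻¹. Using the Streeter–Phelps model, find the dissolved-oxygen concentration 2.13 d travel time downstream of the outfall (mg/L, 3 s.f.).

DO ≈ 4.63 mg/L

Mixed DO = (2.38×7.52 + 0.204×2.18)/(2.38+0.204) = 18.34/2.584 = 7.098 mg/L.
Mixed L₀ = (2.38×1.25 + 0.204×148)/(2.584) = 33.17/2.584 = 12.84 mg/L.
Initial deficit D₀ = C_s − DO₀ = 8.72 − 7.098 = 1.622 mg/L.
D(2.13) = [0.394×12.84/(0.628−0.394)](e^(−0.394×2.13) − e^(−0.628×2.13)) + 1.622 e^(−0.628×2.13)
= 21.61 × (0.4320 − 0.2625) + 1.622 × 0.2625 = 4.091 mg/L.
DO = 8.72 − 4.091 = 4.629 mg/L.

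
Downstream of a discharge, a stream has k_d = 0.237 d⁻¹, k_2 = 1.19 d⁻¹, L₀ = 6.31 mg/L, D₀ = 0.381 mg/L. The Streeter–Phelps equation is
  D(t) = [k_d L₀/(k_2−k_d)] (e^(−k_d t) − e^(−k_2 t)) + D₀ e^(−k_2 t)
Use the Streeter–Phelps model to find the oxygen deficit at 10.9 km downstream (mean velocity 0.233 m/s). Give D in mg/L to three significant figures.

D ≈ 0.756 mg/L

Travel time t = x/v = 10.9 km / (0.233 m/s) = 10900 m / 0.233 m/s = 46780 s = 0.5414 d.
k_d L₀/(k_2−k_d) = 0.237×6.31/(1.19−0.237) = 1.495/0.9530 = 1.569 mg/L.
e^(−k_d t) = e^(−0.237×0.5414) = 0.8796; e^(−k_2 t) = e^(−1.19×0.5414) = 0.5250.
D = 1.569 × (0.8796 − 0.5250) + 0.381 × 0.5250 = 0.5564 + 0.2000 = 0.7564 mg/L.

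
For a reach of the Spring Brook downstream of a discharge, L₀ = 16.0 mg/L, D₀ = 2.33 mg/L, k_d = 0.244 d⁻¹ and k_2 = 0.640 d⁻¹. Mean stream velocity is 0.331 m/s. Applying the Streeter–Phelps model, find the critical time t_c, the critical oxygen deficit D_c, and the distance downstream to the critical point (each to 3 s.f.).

t_c ≈ 1.75 d; D_c ≈ 3.98 mg/L; x_c ≈ 50.2 km

At the critical point dD/dt = 0, so k_d L₀ e^(−k_d t) = k_2 D. Substituting D(t) from the Streeter–Phelps equation and solving for t gives
t_c = ln[(k_2/k_d)(1 − D₀(k_2−k_d)/(k_d L₀))] / (k_2−k_d).
Here k_2−k_d = 0.3960 d⁻¹ and 1 − D₀(k_2−k_d)/(k_d L₀) = 1 − 2.33×0.3960/(0.244×16.0) = 0.7637, so
t_c = ln(2.623 × 0.7637) / 0.3960 = 0.6947 / 0.3960 = 1.754 d.
D_c = (k_d/k_2) L₀ e^(−k_d t_c) = (0.244/0.640) × 16.0 × e^(−0.244×1.754) = 0.3812 × 16.0 × 0.6518 = 3.976 mg/L.
x_c = v t_c = 0.331 m/s × 1.754 d × 86400 s/d = 50170 m ≈ 50.2 km.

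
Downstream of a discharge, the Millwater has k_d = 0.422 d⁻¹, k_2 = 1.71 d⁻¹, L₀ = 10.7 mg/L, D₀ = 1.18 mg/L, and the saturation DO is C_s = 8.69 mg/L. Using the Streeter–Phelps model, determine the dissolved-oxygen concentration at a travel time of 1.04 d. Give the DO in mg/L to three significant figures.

k_d L₀/(k_2−k_d) = 0.422×10.7/(1.71−0.422) = 4.515/1.288 = 3.506 mg/L.
e^(−k_d t) = e^(−0.422×1.040) = 0.6448; e^(−k_2 t) = e^(−1.71×1.040) = 0.1689.
D = 3.506 × (0.6448 − 0.1689) + 1.18 × 0.1689 = 1.668 + 0.1993 = 1.868 mg/L.
DO = C_s − D = 8.69 − 1.868 = 6.822 mg/L.

DO ≈ 6.82 mg/L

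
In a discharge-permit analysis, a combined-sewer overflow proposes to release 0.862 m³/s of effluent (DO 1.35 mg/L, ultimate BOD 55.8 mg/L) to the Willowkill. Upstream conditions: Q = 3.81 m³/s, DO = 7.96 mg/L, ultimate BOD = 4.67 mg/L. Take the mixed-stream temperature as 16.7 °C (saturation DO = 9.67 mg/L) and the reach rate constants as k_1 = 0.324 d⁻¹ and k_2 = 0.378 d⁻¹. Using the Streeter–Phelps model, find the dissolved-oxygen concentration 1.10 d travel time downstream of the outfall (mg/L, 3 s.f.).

Mixed DO = (3.81×7.96 + 0.862×1.35)/(3.81+0.862) = 31.49/4.672 = 6.740 mg/L.
Mixed L₀ = (3.81×4.67 + 0.862×55.8)/(4.672) = 65.89/4.672 = 14.10 mg/L.
Initial deficit D₀ = C_s − DO₀ = 9.67 − 6.740 = 2.930 mg/L.
D(1.10) = [0.324×14.10/(0.378−0.324)](e^(−0.324×1.10) − e^(−0.378×1.10)) + 2.930 e^(−0.378×1.10)
= 84.62 × (0.7002 − 0.6598) + 2.930 × 0.6598 = 5.350 mg/L.
DO = 9.67 − 5.350 = 4.320 mg/L.

DO ≈ 4.32 mg/L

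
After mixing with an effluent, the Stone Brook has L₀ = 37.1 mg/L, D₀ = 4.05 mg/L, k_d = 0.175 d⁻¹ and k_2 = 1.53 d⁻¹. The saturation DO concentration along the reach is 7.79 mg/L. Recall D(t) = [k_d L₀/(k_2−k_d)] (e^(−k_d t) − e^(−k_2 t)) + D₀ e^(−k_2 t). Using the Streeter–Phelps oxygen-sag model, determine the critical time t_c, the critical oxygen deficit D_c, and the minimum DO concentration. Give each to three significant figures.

At the critical point dD/dt = 0, so k_d L₀ e^(−k_d t) = k_2 D. Substituting D(t) from the Streeter–Phelps equation and solving for t gives
t_c = ln[(k_2/k_d)(1 − D₀(k_2−k_d)/(k_d L₀))] / (k_2−k_d).
Here k_2−k_d = 1.355 d⁻¹ and 1 − D₀(k_2−k_d)/(k_d L₀) = 1 − 4.05×1.355/(0.175×37.1) = 0.1548, so
t_c = ln(8.743 × 0.1548) / 1.355 = 0.3023 / 1.355 = 0.2231 d.
L(t_c) = L₀ e^(−k_d t_c) = 37.1 × 0.9617 = 35.68 mg/L, and at the critical point k_2 D_c = k_d L, so D_c = (0.175/1.53) × 35.68 = 4.081 mg/L.
Minimum DO = C_s − D_c = 7.79 − 4.081 = 3.709 mg/L.

t_c ≈ 0.223 d; D_c ≈ 4.08 mg/L; min DO ≈ 3.71 mg/L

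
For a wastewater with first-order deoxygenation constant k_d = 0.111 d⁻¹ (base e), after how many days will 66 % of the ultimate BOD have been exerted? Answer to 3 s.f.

t ≈ 9.72 d

y/L₀ = 1 − e^(−k_d t) = 0.66 ⇒ e^(−k_d t) = 0.340
t = −ln(0.340) / 0.111 = 1.079 / 0.111 = 9.719 d.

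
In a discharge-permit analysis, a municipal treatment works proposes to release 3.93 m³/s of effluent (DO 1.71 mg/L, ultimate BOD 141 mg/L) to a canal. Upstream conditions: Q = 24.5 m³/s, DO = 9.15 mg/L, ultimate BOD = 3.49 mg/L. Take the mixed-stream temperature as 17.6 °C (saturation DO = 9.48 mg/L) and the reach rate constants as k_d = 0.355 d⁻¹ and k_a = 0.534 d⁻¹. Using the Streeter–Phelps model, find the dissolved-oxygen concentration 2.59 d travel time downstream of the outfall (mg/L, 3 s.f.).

DO ≈ 2.54 mg/L

Mixed DO = (24.5×9.15 + 3.93×1.71)/(24.5+3.93) = 230.9/28.43 = 8.122 mg/L.
Mixed L₀ = (24.5×3.49 + 3.93×141)/(28.43) = 639.6/28.43 = 22.50 mg/L.
Initial deficit D₀ = C_s − DO₀ = 9.48 − 8.122 = 1.358 mg/L.
D(2.59) = [0.355×22.50/(0.534−0.355)](e^(−0.355×2.59) − e^(−0.534×2.59)) + 1.358 e^(−0.534×2.59)
= 44.62 × (0.3987 − 0.2508) + 1.358 × 0.2508 = 6.941 mg/L.
DO = 9.48 − 6.941 = 2.539 mg/L.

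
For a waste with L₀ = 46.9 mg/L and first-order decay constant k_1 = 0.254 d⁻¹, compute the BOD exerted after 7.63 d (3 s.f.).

y_t = L₀(1 − e^(−k_1 t)) = 46.9 × (1 − e^(−0.254×7.63))
= 46.9 × (1 − 0.1440) = 46.9 × 0.8560 = 40.15 mg/L.

y ≈ 40.1 mg/L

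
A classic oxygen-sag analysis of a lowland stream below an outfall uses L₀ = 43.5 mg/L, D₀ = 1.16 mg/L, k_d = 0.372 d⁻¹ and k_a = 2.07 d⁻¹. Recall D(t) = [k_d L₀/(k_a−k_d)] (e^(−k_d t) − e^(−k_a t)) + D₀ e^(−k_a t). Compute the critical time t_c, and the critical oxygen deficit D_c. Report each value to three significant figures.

At the critical point dD/dt = 0, so k_d L₀ e^(−k_d t) = k_a D. Substituting D(t) from the Streeter–Phelps equation and solving for t gives
t_c = ln[(k_a/k_d)(1 − D₀(k_a−k_d)/(k_d L₀))] / (k_a−k_d).
Here k_a−k_d = 1.698 d⁻¹ and 1 − D₀(k_a−k_d)/(k_d L₀) = 1 − 1.16×1.698/(0.372×43.5) = 0.8783, so
t_c = ln(5.565 × 0.8783) / 1.698 = 1.587 / 1.698 = 0.9344 d.
L(t_c) = L₀ e^(−k_d t_c) = 43.5 × 0.7064 = 30.73 mg/L, and at the critical point k_a D_c = k_d L, so D_c = (0.372/2.07) × 30.73 = 5.522 mg/L.

t_c ≈ 0.934 d; D_c ≈ 5.52 mg/L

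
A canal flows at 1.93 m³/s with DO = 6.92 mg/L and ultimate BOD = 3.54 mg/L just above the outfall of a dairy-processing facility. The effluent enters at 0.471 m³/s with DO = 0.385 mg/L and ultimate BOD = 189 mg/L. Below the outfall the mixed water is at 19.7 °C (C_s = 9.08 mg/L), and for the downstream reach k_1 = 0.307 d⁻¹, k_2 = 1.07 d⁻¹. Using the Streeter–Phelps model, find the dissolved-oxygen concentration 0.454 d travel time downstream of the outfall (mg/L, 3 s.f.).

Mixed DO = (1.93×6.92 + 0.471×0.385)/(1.93+0.471) = 13.54/2.401 = 5.638 mg/L.
Mixed L₀ = (1.93×3.54 + 0.471×189)/(2.401) = 95.85/2.401 = 39.92 mg/L.
Initial deficit D₀ = C_s − DO₀ = 9.08 − 5.638 = 3.442 mg/L.
D(0.454) = [0.307×39.92/(1.07−0.307)](e^(−0.307×0.454) − e^(−1.07×0.454)) + 3.442 e^(−1.07×0.454)
= 16.06 × (0.8699 − 0.6152) + 3.442 × 0.6152 = 6.208 mg/L.
DO = 9.08 − 6.208 = 2.872 mg/L.

DO ≈ 2.87 mg/L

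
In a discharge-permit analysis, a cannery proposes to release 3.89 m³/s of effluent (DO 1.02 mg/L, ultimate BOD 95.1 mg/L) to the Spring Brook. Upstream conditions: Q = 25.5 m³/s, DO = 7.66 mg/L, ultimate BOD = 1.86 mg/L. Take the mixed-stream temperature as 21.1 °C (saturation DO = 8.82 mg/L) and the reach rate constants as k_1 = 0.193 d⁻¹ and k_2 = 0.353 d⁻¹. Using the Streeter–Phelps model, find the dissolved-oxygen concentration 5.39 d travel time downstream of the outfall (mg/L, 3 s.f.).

DO ≈ 5.02 mg/L

Mixed DO = (25.5×7.66 + 3.89×1.02)/(25.5+3.89) = 199.3/29.39 = 6.781 mg/L.
Mixed L₀ = (25.5×1.86 + 3.89×95.1)/(29.39) = 417.4/29.39 = 14.20 mg/L.
Initial deficit D₀ = C_s − DO₀ = 8.82 − 6.781 = 2.039 mg/L.
D(5.39) = [0.193×14.20/(0.353−0.193)](e^(−0.193×5.39) − e^(−0.353×5.39)) + 2.039 e^(−0.353×5.39)
= 17.13 × (0.3534 − 0.1492) + 2.039 × 0.1492 = 3.802 mg/L.
DO = 8.82 − 3.802 = 5.018 mg/L.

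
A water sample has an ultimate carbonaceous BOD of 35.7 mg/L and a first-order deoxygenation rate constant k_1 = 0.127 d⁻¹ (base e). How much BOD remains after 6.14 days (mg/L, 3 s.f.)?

L ≈ 16.4 mg/L

L_t = L₀ e^(−k_1 t) = 35.7 × e^(−0.127×6.14) = 35.7 × 0.4585 = 16.37 mg/L.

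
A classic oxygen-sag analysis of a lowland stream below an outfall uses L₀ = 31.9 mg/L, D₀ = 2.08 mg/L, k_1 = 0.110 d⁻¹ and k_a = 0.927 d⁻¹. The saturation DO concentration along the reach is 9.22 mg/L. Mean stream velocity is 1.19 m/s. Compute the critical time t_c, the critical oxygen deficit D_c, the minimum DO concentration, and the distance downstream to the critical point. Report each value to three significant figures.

t_c ≈ 1.80 d; D_c ≈ 3.11 mg/L; min DO ≈ 6.11 mg/L; x_c ≈ 185 km

t_c = [1/(k_a−k_1)] ln[(k_a/k_1)(1 − D₀(k_a−k_1)/(k_1 L₀))]
= [1/(0.927−0.110)] ln[(0.927/0.110)(1 − 2.08×0.8170/(0.110×31.9))]
= (1/0.8170) ln[8.427 × 0.5157] = 1.224 × ln(4.346) = 1.224 × 1.469 = 1.798 d.
D_c = (k_1/k_a) L₀ e^(−k_1 t_c) = (0.110/0.927) × 31.9 × e^(−0.110×1.798) = 0.1187 × 31.9 × 0.8205 = 3.106 mg/L.
Minimum DO = C_s − D_c = 9.22 − 3.106 = 6.114 mg/L.
x_c = v t_c = 1.19 m/s × 1.798 d × 86400 s/d = 184900 m ≈ 185 km.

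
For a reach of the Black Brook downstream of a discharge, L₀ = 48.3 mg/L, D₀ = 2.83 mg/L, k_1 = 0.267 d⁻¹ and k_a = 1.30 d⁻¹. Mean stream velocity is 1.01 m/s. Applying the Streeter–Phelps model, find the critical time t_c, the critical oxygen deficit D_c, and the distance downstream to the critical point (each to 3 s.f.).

With k_a/k_1 = 4.869 and 1 − D₀(k_a−k_1)/(k_1 L₀) = 0.7733,
t_c = ln(4.869 × 0.7733) / (1.30 − 0.267) = ln(3.765) / 1.033 = 1.326/1.033 = 1.283 d.
L(t_c) = L₀ e^(−k_1 t_c) = 48.3 × 0.7099 = 34.29 mg/L, and at the critical point k_a D_c = k_1 L, so D_c = (0.267/1.30) × 34.29 = 7.042 mg/L.
x_c = v t_c = 1.01 m/s × 1.283 d × 86400 s/d = 112000 m ≈ 112 km.

t_c ≈ 1.28 d; D_c ≈ 7.04 mg/L; x_c ≈ 112 km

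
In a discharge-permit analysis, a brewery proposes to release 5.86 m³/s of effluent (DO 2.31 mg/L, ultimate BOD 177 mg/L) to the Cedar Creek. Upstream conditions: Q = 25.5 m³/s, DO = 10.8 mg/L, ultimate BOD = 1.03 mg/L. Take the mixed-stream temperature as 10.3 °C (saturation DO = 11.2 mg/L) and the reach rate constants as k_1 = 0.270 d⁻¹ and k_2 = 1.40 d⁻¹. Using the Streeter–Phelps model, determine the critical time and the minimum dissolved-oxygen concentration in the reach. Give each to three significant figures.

t_c ≈ 1.21 d; minimum DO ≈ 6.48 mg/L

Mixed DO = (25.5×10.8 + 5.86×2.31)/(25.5+5.86) = 288.9/31.36 = 9.214 mg/L.
Mixed L₀ = (25.5×1.03 + 5.86×177)/(31.36) = 1063/31.36 = 33.91 mg/L.
Initial deficit D₀ = C_s − DO₀ = 11.2 − 9.214 = 1.986 mg/L.
t_c = (1/1.130) ln[(1.40/0.270)(1 − 1.986×1.130/(0.270×33.91))] = 0.8850 × ln(3.914) = 1.208 d.
D_c = (0.270/1.40) × 33.91 × e^(−0.270×1.208) = 0.1929 × 33.91 × 0.7218 = 4.721 mg/L.
Minimum DO = 11.2 − 4.721 = 6.479 mg/L.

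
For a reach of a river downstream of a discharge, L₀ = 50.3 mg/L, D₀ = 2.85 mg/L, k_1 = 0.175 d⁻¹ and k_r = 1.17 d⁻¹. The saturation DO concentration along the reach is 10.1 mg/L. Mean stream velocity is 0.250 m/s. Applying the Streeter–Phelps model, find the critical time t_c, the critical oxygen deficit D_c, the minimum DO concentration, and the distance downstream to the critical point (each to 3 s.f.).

t_c = [1/(k_r−k_1)] ln[(k_r/k_1)(1 − D₀(k_r−k_1)/(k_1 L₀))]
= [1/(1.17−0.175)] ln[(1.17/0.175)(1 − 2.85×0.9950/(0.175×50.3))]
= (1/0.9950) ln[6.686 × 0.6778] = 1.005 × ln(4.532) = 1.005 × 1.511 = 1.519 d.
D_c = (k_1/k_r) L₀ e^(−k_1 t_c) = (0.175/1.17) × 50.3 × e^(−0.175×1.519) = 0.1496 × 50.3 × 0.7666 = 5.768 mg/L.
Minimum DO = C_s − D_c = 10.1 − 5.768 = 4.332 mg/L.
x_c = v t_c = 0.250 m/s × 1.519 d × 86400 s/d = 32800 m ≈ 32.8 km.

t_c ≈ 1.52 d; D_c ≈ 5.77 mg/L; min DO ≈ 4.33 mg/L; x_c ≈ 32.8 km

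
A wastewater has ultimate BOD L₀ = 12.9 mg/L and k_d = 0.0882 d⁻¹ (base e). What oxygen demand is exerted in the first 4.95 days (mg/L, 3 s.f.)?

y ≈ 4.56 mg/L

y_t = L₀(1 − e^(−k_d t)) = 12.9 × (1 − e^(−0.0882×4.95))
= 12.9 × (1 − 0.6462) = 12.9 × 0.3538 = 4.564 mg/L.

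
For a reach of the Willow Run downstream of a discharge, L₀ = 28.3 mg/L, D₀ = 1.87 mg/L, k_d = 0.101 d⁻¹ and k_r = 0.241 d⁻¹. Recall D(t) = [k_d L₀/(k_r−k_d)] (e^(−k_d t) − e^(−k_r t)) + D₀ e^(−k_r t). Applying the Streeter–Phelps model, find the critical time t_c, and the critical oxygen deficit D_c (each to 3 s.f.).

At the critical point dD/dt = 0, so k_d L₀ e^(−k_d t) = k_r D. Substituting D(t) from the Streeter–Phelps equation and solving for t gives
t_c = ln[(k_r/k_d)(1 − D₀(k_r−k_d)/(k_d L₀))] / (k_r−k_d).
Here k_r−k_d = 0.1400 d⁻¹ and 1 − D₀(k_r−k_d)/(k_d L₀) = 1 − 1.87×0.1400/(0.101×28.3) = 0.9084, so
t_c = ln(2.386 × 0.9084) / 0.1400 = 0.7736 / 0.1400 = 5.526 d.
L(t_c) = L₀ e^(−k_d t_c) = 28.3 × 0.5723 = 16.20 mg/L, and at the critical point k_r D_c = k_d L, so D_c = (0.101/0.241) × 16.20 = 6.787 mg/L.

t_c ≈ 5.53 d; D_c ≈ 6.79 mg/L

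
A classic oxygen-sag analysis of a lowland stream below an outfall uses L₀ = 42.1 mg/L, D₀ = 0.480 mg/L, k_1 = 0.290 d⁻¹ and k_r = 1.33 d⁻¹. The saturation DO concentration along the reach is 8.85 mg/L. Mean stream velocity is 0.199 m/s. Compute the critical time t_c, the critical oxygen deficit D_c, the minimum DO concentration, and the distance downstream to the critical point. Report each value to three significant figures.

t_c ≈ 1.42 d; D_c ≈ 6.07 mg/L; min DO ≈ 2.78 mg/L; x_c ≈ 24.5 km

At the critical point dD/dt = 0, so k_1 L₀ e^(−k_1 t) = k_r D. Substituting D(t) from the Streeter–Phelps equation and solving for t gives
t_c = ln[(k_r/k_1)(1 − D₀(k_r−k_1)/(k_1 L₀))] / (k_r−k_1).
Here k_r−k_1 = 1.040 d⁻¹ and 1 − D₀(k_r−k_1)/(k_1 L₀) = 1 − 0.480×1.040/(0.290×42.1) = 0.9591, so
t_c = ln(4.586 × 0.9591) / 1.040 = 1.481 / 1.040 = 1.424 d.
D_c = (k_1/k_r) L₀ e^(−k_1 t_c) = (0.290/1.33) × 42.1 × e^(−0.290×1.424) = 0.2180 × 42.1 × 0.6616 = 6.074 mg/L.
Minimum DO = C_s − D_c = 8.85 − 6.074 = 2.776 mg/L.
x_c = v t_c = 0.199 m/s × 1.424 d × 86400 s/d = 24490 m ≈ 24.5 km.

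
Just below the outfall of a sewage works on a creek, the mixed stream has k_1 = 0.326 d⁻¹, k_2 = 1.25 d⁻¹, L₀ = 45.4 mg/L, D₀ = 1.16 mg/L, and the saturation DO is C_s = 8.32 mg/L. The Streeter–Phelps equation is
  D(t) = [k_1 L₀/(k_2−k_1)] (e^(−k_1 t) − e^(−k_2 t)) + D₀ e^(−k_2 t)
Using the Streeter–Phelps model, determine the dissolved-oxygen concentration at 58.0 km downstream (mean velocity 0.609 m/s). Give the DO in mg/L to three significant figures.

Travel time t = x/v = 58.0 km / (0.609 m/s) = 58000 m / 0.609 m/s = 95240 s = 1.102 d.
k_1 L₀/(k_2−k_1) = 0.326×45.4/(1.25−0.326) = 14.80/0.9240 = 16.02 mg/L.
e^(−k_1 t) = e^(−0.326×1.102) = 0.6981; e^(−k_2 t) = e^(−1.25×1.102) = 0.2521.
D = 16.02 × (0.6981 − 0.2521) + 1.16 × 0.2521 = 7.144 + 0.2925 = 7.437 mg/L.
DO = C_s − D = 8.32 − 7.437 = 0.8834 mg/L.

DO ≈ 0.883 mg/L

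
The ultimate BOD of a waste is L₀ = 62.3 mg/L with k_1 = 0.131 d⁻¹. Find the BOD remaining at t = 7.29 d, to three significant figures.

L_t = L₀ e^(−k_1 t) = 62.3 × e^(−0.131×7.29) = 62.3 × 0.3848 = 23.97 mg/L.

L ≈ 24.0 mg/L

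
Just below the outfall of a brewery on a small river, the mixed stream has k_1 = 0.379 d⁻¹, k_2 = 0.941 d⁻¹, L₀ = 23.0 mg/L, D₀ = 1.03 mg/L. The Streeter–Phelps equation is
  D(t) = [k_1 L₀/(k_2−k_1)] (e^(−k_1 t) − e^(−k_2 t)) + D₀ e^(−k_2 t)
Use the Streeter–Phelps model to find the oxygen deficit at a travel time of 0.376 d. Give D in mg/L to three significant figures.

k_1 L₀/(k_2−k_1) = 0.379×23.0/(0.941−0.379) = 8.717/0.5620 = 15.51 mg/L.
e^(−k_1 t) = e^(−0.379×0.3760) = 0.8672; e^(−k_2 t) = e^(−0.941×0.3760) = 0.7020.
D = 15.51 × (0.8672 − 0.7020) + 1.03 × 0.7020 = 2.562 + 0.7231 = 3.285 mg/L.

D ≈ 3.29 mg/L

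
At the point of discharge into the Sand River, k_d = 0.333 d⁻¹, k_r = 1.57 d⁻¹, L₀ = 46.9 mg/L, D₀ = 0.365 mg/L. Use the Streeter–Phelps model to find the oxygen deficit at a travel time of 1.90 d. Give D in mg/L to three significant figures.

D ≈ 6.09 mg/L

k_d L₀/(k_r−k_d) = 0.333×46.9/(1.57−0.333) = 15.62/1.237 = 12.63 mg/L.
e^(−k_d t) = e^(−0.333×1.900) = 0.5312; e^(−k_r t) = e^(−1.57×1.900) = 0.05064.
D = 12.63 × (0.5312 − 0.05064) + 0.365 × 0.05064 = 6.067 + 0.01848 = 6.085 mg/L.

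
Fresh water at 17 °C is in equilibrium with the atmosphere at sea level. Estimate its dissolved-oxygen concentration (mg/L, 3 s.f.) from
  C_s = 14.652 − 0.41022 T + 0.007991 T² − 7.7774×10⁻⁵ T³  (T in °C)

C_s = 14.652 − 0.41022×17 + 0.007991×17² − 7.7774×10⁻⁵×17³ = 9.606 mg/L.

C_s ≈ 9.61 mg/L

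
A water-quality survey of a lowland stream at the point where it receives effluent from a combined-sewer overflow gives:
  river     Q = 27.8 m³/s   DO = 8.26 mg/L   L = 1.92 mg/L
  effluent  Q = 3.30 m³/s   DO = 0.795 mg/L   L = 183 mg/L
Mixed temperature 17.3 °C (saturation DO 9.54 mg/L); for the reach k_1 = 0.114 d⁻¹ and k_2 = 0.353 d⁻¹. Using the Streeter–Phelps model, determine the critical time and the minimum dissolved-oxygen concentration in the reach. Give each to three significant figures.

Mixed DO = (27.8×8.26 + 3.30×0.795)/(27.8+3.30) = 232.3/31.10 = 7.468 mg/L.
Mixed L₀ = (27.8×1.92 + 3.30×183)/(31.10) = 657.3/31.10 = 21.13 mg/L.
Initial deficit D₀ = C_s − DO₀ = 9.54 − 7.468 = 2.072 mg/L.
t_c = (1/0.2390) ln[(0.353/0.114)(1 − 2.072×0.2390/(0.114×21.13))] = 4.184 × ln(2.460) = 3.766 d.
D_c = (0.114/0.353) × 21.13 × e^(−0.114×3.766) = 0.3229 × 21.13 × 0.6509 = 4.443 mg/L.
Minimum DO = 9.54 − 4.443 = 5.097 mg/L.

t_c ≈ 3.77 d; minimum DO ≈ 5.10 mg/L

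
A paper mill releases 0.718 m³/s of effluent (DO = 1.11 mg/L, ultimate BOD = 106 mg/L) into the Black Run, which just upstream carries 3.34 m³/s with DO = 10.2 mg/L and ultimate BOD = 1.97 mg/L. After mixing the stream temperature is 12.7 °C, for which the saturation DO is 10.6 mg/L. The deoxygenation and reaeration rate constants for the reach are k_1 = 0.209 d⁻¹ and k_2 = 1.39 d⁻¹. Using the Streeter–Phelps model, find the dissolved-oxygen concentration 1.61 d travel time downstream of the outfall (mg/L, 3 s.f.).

Mixed DO = (3.34×10.2 + 0.718×1.11)/(3.34+0.718) = 34.86/4.058 = 8.592 mg/L.
Mixed L₀ = (3.34×1.97 + 0.718×106)/(4.058) = 82.69/4.058 = 20.38 mg/L.
Initial deficit D₀ = C_s − DO₀ = 10.6 − 8.592 = 2.008 mg/L.
D(1.61) = [0.209×20.38/(1.39−0.209)](e^(−0.209×1.61) − e^(−1.39×1.61)) + 2.008 e^(−1.39×1.61)
= 3.606 × (0.7143 − 0.1067) + 2.008 × 0.1067 = 2.405 mg/L.
DO = 10.6 − 2.405 = 8.195 mg/L.

DO ≈ 8.19 mg/L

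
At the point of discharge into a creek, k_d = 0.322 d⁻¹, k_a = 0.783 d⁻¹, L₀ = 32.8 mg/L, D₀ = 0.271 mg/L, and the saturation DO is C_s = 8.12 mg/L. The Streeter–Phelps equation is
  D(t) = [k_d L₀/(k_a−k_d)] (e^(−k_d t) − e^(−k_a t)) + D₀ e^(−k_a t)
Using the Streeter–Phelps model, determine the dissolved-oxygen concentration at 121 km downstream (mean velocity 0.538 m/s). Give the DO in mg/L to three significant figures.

Travel time t = x/v = 121 km / (0.538 m/s) = 121000 m / 0.538 m/s = 224900 s = 2.603 d.
k_d L₀/(k_a−k_d) = 0.322×32.8/(0.783−0.322) = 10.56/0.4610 = 22.91 mg/L.
e^(−k_d t) = e^(−0.322×2.603) = 0.4325; e^(−k_a t) = e^(−0.783×2.603) = 0.1303.
D = 22.91 × (0.4325 − 0.1303) + 0.271 × 0.1303 = 6.924 + 0.03530 = 6.959 mg/L.
DO = C_s − D = 8.12 − 6.959 = 1.161 mg/L.

DO ≈ 1.16 mg/L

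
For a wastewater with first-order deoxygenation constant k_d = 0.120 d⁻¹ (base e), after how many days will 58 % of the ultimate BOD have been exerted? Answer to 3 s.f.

t ≈ 7.23 d

y/L₀ = 1 − e^(−k_d t) = 0.58 ⇒ e^(−k_d t) = 0.420
t = −ln(0.420) / 0.120 = 0.8675 / 0.120 = 7.229 d.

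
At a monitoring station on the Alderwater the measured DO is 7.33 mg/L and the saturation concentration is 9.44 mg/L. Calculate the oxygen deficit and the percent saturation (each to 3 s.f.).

D = C_s − C = 9.44 − 7.33 = 2.11 mg/L.
% saturation = 7.33/9.44 × 100 = 77.6 %.

D ≈ 2.11 mg/L; 77.6 % saturation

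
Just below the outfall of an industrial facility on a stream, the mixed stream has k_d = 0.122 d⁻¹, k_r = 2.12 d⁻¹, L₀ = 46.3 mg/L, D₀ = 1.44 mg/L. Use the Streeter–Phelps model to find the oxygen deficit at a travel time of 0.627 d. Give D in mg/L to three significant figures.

D ≈ 2.25 mg/L

k_d L₀/(k_r−k_d) = 0.122×46.3/(2.12−0.122) = 5.649/1.998 = 2.827 mg/L.
e^(−k_d t) = e^(−0.122×0.6270) = 0.9264; e^(−k_r t) = e^(−2.12×0.6270) = 0.2647.
D = 2.827 × (0.9264 − 0.2647) + 1.44 × 0.2647 = 1.871 + 0.3811 = 2.252 mg/L.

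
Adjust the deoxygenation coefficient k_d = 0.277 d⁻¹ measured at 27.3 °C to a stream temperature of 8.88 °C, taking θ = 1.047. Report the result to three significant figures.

k_d ≈ 0.119 d⁻¹

k_d(T₂) = k_d(T₁) · θ^(T₂−T₁) = 0.277 × 1.047^(8.88−27.3)
= 0.277 × 1.047^-18.4 = 0.277 × 0.4291 = 0.1189 d⁻¹.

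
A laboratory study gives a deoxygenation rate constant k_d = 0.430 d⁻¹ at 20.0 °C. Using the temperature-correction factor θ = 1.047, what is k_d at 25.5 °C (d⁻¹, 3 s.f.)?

k_d(T₂) = k_d(T₁) · θ^(T₂−T₁) = 0.430 × 1.047^(25.5−20.0)
= 0.430 × 1.047^5.50 = 0.430 × 1.287 = 0.5536 d⁻¹.

k_d ≈ 0.554 d⁻¹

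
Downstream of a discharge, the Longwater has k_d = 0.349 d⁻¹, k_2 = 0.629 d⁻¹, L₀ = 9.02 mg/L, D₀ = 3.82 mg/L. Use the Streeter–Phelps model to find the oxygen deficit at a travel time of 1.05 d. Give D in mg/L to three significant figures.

D ≈ 3.96 mg/L

k_d L₀/(k_2−k_d) = 0.349×9.02/(0.629−0.349) = 3.148/0.2800 = 11.24 mg/L.
e^(−k_d t) = e^(−0.349×1.050) = 0.6932; e^(−k_2 t) = e^(−0.629×1.050) = 0.5166.
D = 11.24 × (0.6932 − 0.5166) + 3.82 × 0.5166 = 1.985 + 1.973 = 3.959 mg/L.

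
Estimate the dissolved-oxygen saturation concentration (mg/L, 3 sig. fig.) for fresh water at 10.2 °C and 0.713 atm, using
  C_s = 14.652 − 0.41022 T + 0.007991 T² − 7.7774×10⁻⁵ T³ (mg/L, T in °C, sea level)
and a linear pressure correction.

C_s ≈ 8.00 mg/L

At sea level: C_s = 14.652 − 0.41022×10.2 + 0.007991×10.2² − 7.7774×10⁻⁵×10.2³ = 11.22 mg/L.
Pressure correction: C_s' = 11.22 × 0.713 = 7.997 mg/L.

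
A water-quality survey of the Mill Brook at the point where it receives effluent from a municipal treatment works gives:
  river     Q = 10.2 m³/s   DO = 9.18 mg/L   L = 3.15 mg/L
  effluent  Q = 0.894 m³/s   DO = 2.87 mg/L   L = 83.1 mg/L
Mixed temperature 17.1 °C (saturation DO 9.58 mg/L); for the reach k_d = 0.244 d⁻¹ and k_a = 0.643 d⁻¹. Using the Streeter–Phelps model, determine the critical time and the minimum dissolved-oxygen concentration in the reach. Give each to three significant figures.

Mixed DO = (10.2×9.18 + 0.894×2.87)/(10.2+0.894) = 96.20/11.09 = 8.672 mg/L.
Mixed L₀ = (10.2×3.15 + 0.894×83.1)/(11.09) = 106.4/11.09 = 9.593 mg/L.
Initial deficit D₀ = C_s − DO₀ = 9.58 − 8.672 = 0.9085 mg/L.
t_c = (1/0.3990) ln[(0.643/0.244)(1 − 0.9085×0.3990/(0.244×9.593))] = 2.506 × ln(2.227) = 2.007 d.
D_c = (0.244/0.643) × 9.593 × e^(−0.244×2.007) = 0.3795 × 9.593 × 0.6128 = 2.231 mg/L.
Minimum DO = 9.58 − 2.231 = 7.349 mg/L.

t_c ≈ 2.01 d; minimum DO ≈ 7.35 mg/L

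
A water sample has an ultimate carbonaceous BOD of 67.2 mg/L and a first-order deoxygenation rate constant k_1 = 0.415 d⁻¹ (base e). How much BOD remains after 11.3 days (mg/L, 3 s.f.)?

L ≈ 0.618 mg/L

L_t = L₀ e^(−k_1 t) = 67.2 × e^(−0.415×11.3) = 67.2 × 0.009191 = 0.6177 mg/L.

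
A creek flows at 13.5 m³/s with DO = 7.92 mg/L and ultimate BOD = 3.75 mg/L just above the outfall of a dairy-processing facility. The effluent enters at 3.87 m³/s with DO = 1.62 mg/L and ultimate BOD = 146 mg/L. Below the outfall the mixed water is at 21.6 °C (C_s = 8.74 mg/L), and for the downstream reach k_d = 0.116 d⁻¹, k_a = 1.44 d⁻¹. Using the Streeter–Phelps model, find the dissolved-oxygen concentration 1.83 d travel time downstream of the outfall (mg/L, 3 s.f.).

Mixed DO = (13.5×7.92 + 3.87×1.62)/(13.5+3.87) = 113.2/17.37 = 6.516 mg/L.
Mixed L₀ = (13.5×3.75 + 3.87×146)/(17.37) = 615.6/17.37 = 35.44 mg/L.
Initial deficit D₀ = C_s − DO₀ = 8.74 − 6.516 = 2.224 mg/L.
D(1.83) = [0.116×35.44/(1.44−0.116)](e^(−0.116×1.83) − e^(−1.44×1.83)) + 2.224 e^(−1.44×1.83)
= 3.105 × (0.8087 − 0.07170) + 2.224 × 0.07170 = 2.448 mg/L.
DO = 8.74 − 2.448 = 6.292 mg/L.

DO ≈ 6.29 mg/L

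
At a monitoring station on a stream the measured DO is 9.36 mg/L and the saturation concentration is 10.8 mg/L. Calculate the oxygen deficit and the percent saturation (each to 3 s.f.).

D ≈ 1.44 mg/L; 86.7 % saturation

D = C_s − C = 10.8 − 9.36 = 1.44 mg/L.
% saturation = 9.36/10.8 × 100 = 86.7 %.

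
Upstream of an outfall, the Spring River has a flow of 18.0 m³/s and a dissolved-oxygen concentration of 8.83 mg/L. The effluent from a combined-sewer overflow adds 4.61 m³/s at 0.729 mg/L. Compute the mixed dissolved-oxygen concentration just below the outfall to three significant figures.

7.18 mg/L

Flow-weighted mixing: C = (Q_r C_r + Q_w C_w)/(Q_r + Q_w)
= (18.0×8.83 + 4.61×0.729)/(18.0 + 4.61) = 162.3/22.61 = 7.178 mg/L.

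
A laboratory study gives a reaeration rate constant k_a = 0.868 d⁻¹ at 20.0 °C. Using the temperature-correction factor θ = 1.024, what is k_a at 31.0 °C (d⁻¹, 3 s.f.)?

k_a(T₂) = k_a(T₁) · θ^(T₂−T₁) = 0.868 × 1.024^(31.0−20.0)
= 0.868 × 1.024^11.0 = 0.868 × 1.298 = 1.127 d⁻¹.

k_a ≈ 1.13 d⁻¹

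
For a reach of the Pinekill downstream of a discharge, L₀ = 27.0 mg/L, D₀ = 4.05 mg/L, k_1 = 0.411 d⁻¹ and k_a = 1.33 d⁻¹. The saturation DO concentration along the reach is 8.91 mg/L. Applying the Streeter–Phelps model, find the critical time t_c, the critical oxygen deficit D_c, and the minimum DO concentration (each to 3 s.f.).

With k_a/k_1 = 3.236 and 1 − D₀(k_a−k_1)/(k_1 L₀) = 0.6646,
t_c = ln(3.236 × 0.6646) / (1.33 − 0.411) = ln(2.151) / 0.9190 = 0.7658/0.9190 = 0.8333 d.
D_c = (k_1/k_a) L₀ e^(−k_1 t_c) = (0.411/1.33) × 27.0 × e^(−0.411×0.8333) = 0.3090 × 27.0 × 0.7100 = 5.924 mg/L.
Minimum DO = C_s − D_c = 8.91 − 5.924 = 2.986 mg/L.

t_c ≈ 0.833 d; D_c ≈ 5.92 mg/L; min DO ≈ 2.99 mg/L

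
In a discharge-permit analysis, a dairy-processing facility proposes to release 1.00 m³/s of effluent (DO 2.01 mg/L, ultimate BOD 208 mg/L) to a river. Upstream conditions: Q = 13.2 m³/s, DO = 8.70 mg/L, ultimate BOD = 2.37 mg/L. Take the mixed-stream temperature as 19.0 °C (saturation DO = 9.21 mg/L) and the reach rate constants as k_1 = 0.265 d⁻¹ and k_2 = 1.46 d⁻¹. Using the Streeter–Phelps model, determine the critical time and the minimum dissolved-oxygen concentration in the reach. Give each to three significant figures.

t_c ≈ 1.17 d; minimum DO ≈ 6.97 mg/L

Mixed DO = (13.2×8.70 + 1.00×2.01)/(13.2+1.00) = 116.8/14.20 = 8.229 mg/L.
Mixed L₀ = (13.2×2.37 + 1.00×208)/(14.20) = 239.3/14.20 = 16.85 mg/L.
Initial deficit D₀ = C_s − DO₀ = 9.21 − 8.229 = 0.9811 mg/L.
t_c = (1/1.195) ln[(1.46/0.265)(1 − 0.9811×1.195/(0.265×16.85))] = 0.8368 × ln(4.063) = 1.173 d.
D_c = (0.265/1.46) × 16.85 × e^(−0.265×1.173) = 0.1815 × 16.85 × 0.7328 = 2.241 mg/L.
Minimum DO = 9.21 − 2.241 = 6.969 mg/L.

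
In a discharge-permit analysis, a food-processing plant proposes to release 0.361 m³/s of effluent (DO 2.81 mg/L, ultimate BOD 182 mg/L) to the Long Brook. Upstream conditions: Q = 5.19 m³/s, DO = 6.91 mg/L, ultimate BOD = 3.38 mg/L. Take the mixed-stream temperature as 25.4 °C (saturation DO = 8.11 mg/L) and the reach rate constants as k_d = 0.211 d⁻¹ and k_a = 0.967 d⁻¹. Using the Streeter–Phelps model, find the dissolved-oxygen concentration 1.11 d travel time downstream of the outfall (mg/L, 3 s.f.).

Mixed DO = (5.19×6.91 + 0.361×2.81)/(5.19+0.361) = 36.88/5.551 = 6.643 mg/L.
Mixed L₀ = (5.19×3.38 + 0.361×182)/(5.551) = 83.24/5.551 = 15.00 mg/L.
Initial deficit D₀ = C_s − DO₀ = 8.11 − 6.643 = 1.467 mg/L.
D(1.11) = [0.211×15.00/(0.967−0.211)](e^(−0.211×1.11) − e^(−0.967×1.11)) + 1.467 e^(−0.967×1.11)
= 4.185 × (0.7912 − 0.3419) + 1.467 × 0.3419 = 2.382 mg/L.
DO = 8.11 − 2.382 = 5.728 mg/L.

DO ≈ 5.73 mg/L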